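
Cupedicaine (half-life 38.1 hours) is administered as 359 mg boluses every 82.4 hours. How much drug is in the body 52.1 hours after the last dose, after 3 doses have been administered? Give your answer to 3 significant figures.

The 3 doses were given 216.9, 134.5, 52.1 hours ago.
Total = 359·(1/2)^(216.9/38.1) + 359·(1/2)^(134.5/38.1) + 359·(1/2)^(52.1/38.1)
      = 6.94 + 31.074 + 139.14 ≈ 177.15 mg.

177 mg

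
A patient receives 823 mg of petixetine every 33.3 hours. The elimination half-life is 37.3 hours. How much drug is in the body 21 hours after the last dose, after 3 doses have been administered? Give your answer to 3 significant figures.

The 3 doses were given 87.6, 54.3, 21 hours ago.
Total = 823·(1/2)^(87.6/37.3) + 823·(1/2)^(54.3/37.3) + 823·(1/2)^(21/37.3)
      = 161.59 + 300.03 + 557.08 ≈ 1018.7 mg.

1020 mg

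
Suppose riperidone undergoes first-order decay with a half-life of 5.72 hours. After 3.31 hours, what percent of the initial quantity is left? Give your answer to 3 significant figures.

67.0%

n = 3.31/5.72 ≈ 0.57867 half-lives.
Fraction remaining = (1/2)^0.57867 ≈ 0.66958, i.e. 66.958%.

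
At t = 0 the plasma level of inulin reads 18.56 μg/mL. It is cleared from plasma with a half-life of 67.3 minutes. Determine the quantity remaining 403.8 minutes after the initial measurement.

Elapsed time is 6 half-lives (403.8/67.3).
Each half-life halves the amount: 18.56 × (1/2)^6 = 18.56/64 = 0.29 μg/mL.

0.29 μg/mL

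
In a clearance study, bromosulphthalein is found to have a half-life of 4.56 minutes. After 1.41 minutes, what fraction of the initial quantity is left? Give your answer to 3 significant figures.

0.807

n = 1.41/4.56 ≈ 0.30921 half-lives.
Fraction remaining = (1/2)^0.30921 ≈ 0.80708.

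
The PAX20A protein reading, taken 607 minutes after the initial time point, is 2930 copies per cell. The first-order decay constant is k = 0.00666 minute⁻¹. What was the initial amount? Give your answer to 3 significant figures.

t½ = ln 2 / k = 0.69315 / 0.00666 ≈ 104.08 minutes.
Number of half-lives elapsed: n = 607/104.08 ≈ 5.8323.
A₀ = A × 2^n = 2930 × 2^5.8323 = 2930 × 56.975 ≈ 166940 copies per cell.

167000 copies per cell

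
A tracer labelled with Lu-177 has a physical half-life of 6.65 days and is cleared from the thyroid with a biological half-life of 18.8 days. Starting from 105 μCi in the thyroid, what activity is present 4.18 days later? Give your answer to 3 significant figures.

58.2 μCi

1/t_eff = 1/t_phys + 1/t_biol = 1/6.65 + 1/18.8 = 0.20357 per day.
t_eff = 6.65 × 18.8 / (6.65 + 18.8) ≈ 4.9124 days.
Remaining = 105 × (1/2)^(4.18/4.9124) = 105 × (1/2)^0.85091 ≈ 58.216 μCi.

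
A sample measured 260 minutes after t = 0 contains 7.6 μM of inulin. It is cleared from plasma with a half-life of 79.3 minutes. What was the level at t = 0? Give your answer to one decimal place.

Number of half-lives elapsed: n = 260/79.3 ≈ 3.2787.
A₀ = A × 2^n = 7.6 × 2^3.2787 = 7.6 × 9.7047 ≈ 73.756 μM.

73.8 μM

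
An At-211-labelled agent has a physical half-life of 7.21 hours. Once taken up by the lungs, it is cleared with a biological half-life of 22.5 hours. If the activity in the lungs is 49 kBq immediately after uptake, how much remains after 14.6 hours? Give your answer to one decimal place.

1/t_eff = 1/t_phys + 1/t_biol = 1/7.21 + 1/22.5 = 0.18314 per hour.
t_eff = 7.21 × 22.5 / (7.21 + 22.5) ≈ 5.4603 hours.
Remaining = 49 × (1/2)^(14.6/5.4603) = 49 × (1/2)^2.6739 ≈ 7.6787 kBq.

7.7 kBq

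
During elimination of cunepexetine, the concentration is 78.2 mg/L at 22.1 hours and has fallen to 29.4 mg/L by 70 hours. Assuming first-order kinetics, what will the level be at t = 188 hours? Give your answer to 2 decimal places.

Over Δt = 70 − 22.1 = 47.9 hours, the level fell by a factor of 78.2/29.4 ≈ 2.6599.
n = log₂(2.6599) ≈ 1.4114 half-lives, so t½ = 47.9/1.4114 ≈ 33.939 hours.
From t = 70 to t = 188: 29.4 × (1/2)^((188−70)/33.939) ≈ 2.6407 mg/L.

2.64 mg/L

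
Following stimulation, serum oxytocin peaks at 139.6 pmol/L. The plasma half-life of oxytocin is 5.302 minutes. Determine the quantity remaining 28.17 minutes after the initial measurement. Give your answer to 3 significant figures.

3.51 pmol/L

Number of half-lives: n = 28.17/5.302 ≈ 5.3131.
Remaining = 139.6 × (1/2)^5.3131 = 139.6 × 0.025154 ≈ 3.5114 pmol/L.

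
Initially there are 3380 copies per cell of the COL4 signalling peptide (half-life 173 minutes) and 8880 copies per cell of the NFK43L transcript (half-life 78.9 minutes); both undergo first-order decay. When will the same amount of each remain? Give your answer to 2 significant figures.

Set 3380·(1/2)^(t/173) = 8880·(1/2)^(t/78.9).
Taking log₂: log₂(3380/8880) = t·(1/173 − 1/78.9).
log₂(0.38063) = -1.3935; 1/173 − 1/78.9 = -0.0068939.
t = -1.3935 / -0.0068939 ≈ 202.14 minutes.

200 minutes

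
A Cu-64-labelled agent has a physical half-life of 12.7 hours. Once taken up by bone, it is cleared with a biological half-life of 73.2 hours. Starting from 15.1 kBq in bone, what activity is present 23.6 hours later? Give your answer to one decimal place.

3.3 kBq

1/t_eff = 1/t_phys + 1/t_biol = 1/12.7 + 1/73.2 = 0.092401 per hour.
t_eff = 12.7 × 73.2 / (12.7 + 73.2) ≈ 10.822 hours.
Remaining = 15.1 × (1/2)^(23.6/10.822) = 15.1 × (1/2)^2.1807 ≈ 3.3307 kBq.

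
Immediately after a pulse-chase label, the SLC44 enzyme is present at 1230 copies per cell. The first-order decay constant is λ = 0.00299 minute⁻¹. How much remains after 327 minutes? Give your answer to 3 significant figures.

463 copies per cell

t½ = ln 2 / λ = 0.69315 / 0.00299 ≈ 231.82 minutes.
Number of half-lives: n = 327/231.82 ≈ 1.4106.
Remaining = 1230 × (1/2)^1.4106 = 1230 × 0.37616 ≈ 462.68 copies per cell.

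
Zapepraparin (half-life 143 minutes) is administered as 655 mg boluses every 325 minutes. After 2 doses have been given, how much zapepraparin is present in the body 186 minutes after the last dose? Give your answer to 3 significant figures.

321 mg

The 2 doses were given 511, 186 minutes ago.
Total = 655·(1/2)^(511/143) + 655·(1/2)^(186/143)
      = 55.022 + 265.88 ≈ 320.91 mg.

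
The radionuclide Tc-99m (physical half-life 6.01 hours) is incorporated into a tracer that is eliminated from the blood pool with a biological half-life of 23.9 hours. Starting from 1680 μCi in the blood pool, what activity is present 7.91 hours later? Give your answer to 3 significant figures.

536 μCi

1/t_eff = 1/t_phys + 1/t_biol = 1/6.01 + 1/23.9 = 0.20823 per hour.
t_eff = 6.01 × 23.9 / (6.01 + 23.9) ≈ 4.8024 hours.
Remaining = 1680 × (1/2)^(7.91/4.8024) = 1680 × (1/2)^1.6471 ≈ 536.39 μCi.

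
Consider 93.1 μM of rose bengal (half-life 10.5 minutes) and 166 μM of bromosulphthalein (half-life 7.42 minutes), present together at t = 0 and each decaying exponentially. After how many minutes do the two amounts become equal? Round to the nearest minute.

Set 93.1·(1/2)^(t/10.5) = 166·(1/2)^(t/7.42).
Taking log₂: log₂(93.1/166) = t·(1/10.5 − 1/7.42).
log₂(0.56084) = -0.83433; 1/10.5 − 1/7.42 = -0.039533.
t = -0.83433 / -0.039533 ≈ 21.105 minutes.

21 minutes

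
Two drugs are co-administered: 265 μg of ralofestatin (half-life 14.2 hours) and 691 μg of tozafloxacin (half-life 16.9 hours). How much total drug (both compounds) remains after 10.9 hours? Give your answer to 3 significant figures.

ralofestatin: 265 × (1/2)^(10.9/14.2) = 265 × (1/2)^0.76761 ≈ 155.66 μg.
tozafloxacin: 691 × (1/2)^(10.9/16.9) = 691 × (1/2)^0.64497 ≈ 441.9 μg.
Total = 155.66 + 441.9 ≈ 597.56 μg.

598 μg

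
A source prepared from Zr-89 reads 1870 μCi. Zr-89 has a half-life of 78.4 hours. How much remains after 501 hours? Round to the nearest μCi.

22 μCi

Number of half-lives: n = 501/78.4 ≈ 6.3903.
Remaining = 1870 × (1/2)^6.3903 = 1870 × 0.011921 ≈ 22.293 μCi.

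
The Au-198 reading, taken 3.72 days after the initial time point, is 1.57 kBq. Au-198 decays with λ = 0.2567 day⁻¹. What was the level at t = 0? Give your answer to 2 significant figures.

4.1 kBq

t½ = ln 2 / λ = 0.69315 / 0.2567 ≈ 2.7002 days.
Number of half-lives elapsed: n = 3.72/2.7002 ≈ 1.3777.
A₀ = A × 2^n = 1.57 × 2^1.3777 = 1.57 × 2.5985 ≈ 4.0796 kBq.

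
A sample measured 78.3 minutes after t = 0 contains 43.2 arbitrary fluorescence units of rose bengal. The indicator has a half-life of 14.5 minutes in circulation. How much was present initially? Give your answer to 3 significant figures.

1820 arbitrary fluorescence units

Number of half-lives elapsed: n = 78.3/14.5 ≈ 5.4.
A₀ = A × 2^n = 43.2 × 2^5.4 = 43.2 × 42.224 ≈ 1824.1 arbitrary fluorescence units.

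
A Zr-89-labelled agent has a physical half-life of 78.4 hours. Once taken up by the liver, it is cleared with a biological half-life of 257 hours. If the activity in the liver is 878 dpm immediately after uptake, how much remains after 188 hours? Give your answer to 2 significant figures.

100 dpm

1/t_eff = 1/t_phys + 1/t_biol = 1/78.4 + 1/257 = 0.016646 per hour.
t_eff = 78.4 × 257 / (78.4 + 257) ≈ 60.074 hours.
Remaining = 878 × (1/2)^(188/60.074) = 878 × (1/2)^3.1295 ≈ 100.33 dpm.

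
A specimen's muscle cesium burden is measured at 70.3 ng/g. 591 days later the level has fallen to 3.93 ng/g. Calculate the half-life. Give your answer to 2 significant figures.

A/A₀ = 3.93/70.3 ≈ 0.055903.
n = log₂(17.888) ≈ 4.1609 half-lives elapsed in 591 days.
t½ = 591/4.1609 ≈ 142.04 days.

140 days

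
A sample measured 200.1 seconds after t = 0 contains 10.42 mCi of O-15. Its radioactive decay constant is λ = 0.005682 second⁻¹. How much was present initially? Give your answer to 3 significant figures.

32.5 mCi

t½ = ln 2 / λ = 0.69315 / 0.005682 ≈ 121.99 seconds.
Number of half-lives elapsed: n = 200.1/121.99 ≈ 1.6403.
A₀ = A × 2^n = 10.42 × 2^1.6403 = 10.42 × 3.1173 ≈ 32.482 mCi.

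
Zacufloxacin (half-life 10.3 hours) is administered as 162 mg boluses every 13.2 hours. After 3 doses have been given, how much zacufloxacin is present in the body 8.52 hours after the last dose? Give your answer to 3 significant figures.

144 mg

The 3 doses were given 34.92, 21.72, 8.52 hours ago.
Total = 162·(1/2)^(34.92/10.3) + 162·(1/2)^(21.72/10.3) + 162·(1/2)^(8.52/10.3)
      = 15.45 + 37.56 + 91.308 ≈ 144.32 mg.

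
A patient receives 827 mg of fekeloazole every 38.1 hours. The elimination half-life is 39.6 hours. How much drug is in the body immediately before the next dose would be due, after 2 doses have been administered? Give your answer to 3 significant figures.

642 mg

The 2 doses were given 76.2, 38.1 hours ago.
Total = 827·(1/2)^(76.2/39.6) + 827·(1/2)^(38.1/39.6)
      = 217.9 + 424.5 ≈ 642.4 mg.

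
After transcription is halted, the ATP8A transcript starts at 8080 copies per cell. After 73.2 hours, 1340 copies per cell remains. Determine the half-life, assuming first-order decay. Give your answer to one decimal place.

28.2 hours

A/A₀ = 1340/8080 ≈ 0.16584.
n = log₂(6.0299) ≈ 2.5921 half-lives elapsed in 73.2 hours.
t½ = 73.2/2.5921 ≈ 28.239 hours.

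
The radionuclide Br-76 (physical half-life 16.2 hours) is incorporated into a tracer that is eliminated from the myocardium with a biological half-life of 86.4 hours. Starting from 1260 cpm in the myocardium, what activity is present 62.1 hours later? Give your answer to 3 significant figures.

53.7 cpm

1/t_eff = 1/t_phys + 1/t_biol = 1/16.2 + 1/86.4 = 0.073302 per hour.
t_eff = 16.2 × 86.4 / (16.2 + 86.4) ≈ 13.642 hours.
Remaining = 1260 × (1/2)^(62.1/13.642) = 1260 × (1/2)^4.5521 ≈ 53.71 cpm.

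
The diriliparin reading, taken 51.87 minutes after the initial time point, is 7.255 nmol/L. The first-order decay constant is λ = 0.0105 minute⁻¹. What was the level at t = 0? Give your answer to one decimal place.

12.5 nmol/L

t½ = ln 2 / λ = 0.69315 / 0.0105 ≈ 66.014 minutes.
Number of half-lives elapsed: n = 51.87/66.014 ≈ 0.78574.
A₀ = A × 2^n = 7.255 × 2^0.78574 = 7.255 × 1.724 ≈ 12.507 nmol/L.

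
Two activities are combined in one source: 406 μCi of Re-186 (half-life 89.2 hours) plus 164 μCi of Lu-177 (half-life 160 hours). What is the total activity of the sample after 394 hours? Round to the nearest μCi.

49 μCi

Re-186: 406 × (1/2)^(394/89.2) = 406 × (1/2)^4.417 ≈ 19.005 μCi.
Lu-177: 164 × (1/2)^(394/160) = 164 × (1/2)^2.4625 ≈ 29.755 μCi.
Total = 19.005 + 29.755 ≈ 48.76 μCi.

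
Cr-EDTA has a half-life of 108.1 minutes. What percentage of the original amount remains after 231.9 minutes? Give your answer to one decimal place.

n = 231.9/108.1 ≈ 2.1452 half-lives.
Fraction remaining = (1/2)^2.1452 ≈ 0.22606, i.e. 22.606%.

22.6%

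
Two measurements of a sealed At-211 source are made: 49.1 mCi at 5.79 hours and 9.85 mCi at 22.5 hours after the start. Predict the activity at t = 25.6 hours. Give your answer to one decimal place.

7.3 mCi

Over Δt = 22.5 − 5.79 = 16.71 hours, the level fell by a factor of 49.1/9.85 ≈ 4.9848.
n = log₂(4.9848) ≈ 2.3175 half-lives, so t½ = 16.71/2.3175 ≈ 7.2103 hours.
From t = 22.5 to t = 25.6: 9.85 × (1/2)^((25.6−22.5)/7.2103) ≈ 7.3116 mCi.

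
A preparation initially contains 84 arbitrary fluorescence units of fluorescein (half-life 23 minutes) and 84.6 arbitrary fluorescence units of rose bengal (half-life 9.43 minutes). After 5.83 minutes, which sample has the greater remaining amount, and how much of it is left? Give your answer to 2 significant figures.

fluorescein, 70 arbitrary fluorescence units

fluorescein: 84 × (1/2)^0.25348 ≈ 70.465 arbitrary fluorescence units.
rose bengal: 84.6 × (1/2)^0.61824 ≈ 55.114 arbitrary fluorescence units.
Fluorescein has more remaining, at ≈ 70.465 arbitrary fluorescence units.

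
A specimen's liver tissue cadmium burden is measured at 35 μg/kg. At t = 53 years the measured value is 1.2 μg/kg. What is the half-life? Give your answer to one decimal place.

10.9 years

A/A₀ = 1.2/35 ≈ 0.034286.
n = log₂(29.167) ≈ 4.8662 half-lives elapsed in 53 years.
t½ = 53/4.8662 ≈ 10.891 years.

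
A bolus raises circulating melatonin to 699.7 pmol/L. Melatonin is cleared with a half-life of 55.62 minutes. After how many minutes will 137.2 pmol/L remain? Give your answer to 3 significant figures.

Fraction remaining = 137.2/699.7 ≈ 0.19608.
n = log₂(699.7/137.2) = ln(5.0999)/ln 2 ≈ 2.3505 half-lives.
t = n × t½ = 2.3505 × 55.62 ≈ 130.73 minutes.

131 minutes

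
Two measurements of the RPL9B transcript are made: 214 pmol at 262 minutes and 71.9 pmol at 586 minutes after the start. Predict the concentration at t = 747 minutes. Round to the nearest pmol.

42 pmol

Over Δt = 586 − 262 = 324 minutes, the level fell by a factor of 214/71.9 ≈ 2.9764.
n = log₂(2.9764) ≈ 1.5735 half-lives, so t½ = 324/1.5735 ≈ 205.9 minutes.
From t = 586 to t = 747: 71.9 × (1/2)^((747−586)/205.9) ≈ 41.817 pmol.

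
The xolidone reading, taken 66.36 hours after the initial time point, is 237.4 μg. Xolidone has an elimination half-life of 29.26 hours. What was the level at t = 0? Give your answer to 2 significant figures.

1100 μg

Number of half-lives elapsed: n = 66.36/29.26 ≈ 2.2679.
A₀ = A × 2^n = 237.4 × 2^2.2679 = 237.4 × 4.8164 ≈ 1143.4 μg.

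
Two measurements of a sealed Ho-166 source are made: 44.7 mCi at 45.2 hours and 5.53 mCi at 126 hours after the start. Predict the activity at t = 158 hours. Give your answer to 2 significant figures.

Over Δt = 126 − 45.2 = 80.8 hours, the level fell by a factor of 44.7/5.53 ≈ 8.0832.
n = log₂(8.0832) ≈ 3.0149 half-lives, so t½ = 80.8/3.0149 ≈ 26.8 hours.
From t = 126 to t = 158: 5.53 × (1/2)^((158−126)/26.8) ≈ 2.4171 mCi.

2.4 mCi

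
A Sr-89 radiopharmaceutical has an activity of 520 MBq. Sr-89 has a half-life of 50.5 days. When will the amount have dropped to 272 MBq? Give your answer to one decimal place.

Fraction remaining = 272/520 ≈ 0.52308.
n = log₂(520/272) = ln(1.9118)/ln 2 ≈ 0.9349 half-lives.
t = n × t½ = 0.9349 × 50.5 ≈ 47.213 days.

47.2 days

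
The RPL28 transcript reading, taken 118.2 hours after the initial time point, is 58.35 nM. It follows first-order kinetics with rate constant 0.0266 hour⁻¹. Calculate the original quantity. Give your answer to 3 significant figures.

1350 nM

t½ = ln 2 / λ = 0.69315 / 0.0266 ≈ 26.058 hours.
Number of half-lives elapsed: n = 118.2/26.058 ≈ 4.536.
A₀ = A × 2^n = 58.35 × 2^4.536 = 58.35 × 23.199 ≈ 1353.7 nM.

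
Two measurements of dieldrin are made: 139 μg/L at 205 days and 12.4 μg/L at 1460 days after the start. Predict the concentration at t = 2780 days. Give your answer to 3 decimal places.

Over Δt = 1460 − 205 = 1255 days, the level fell by a factor of 139/12.4 ≈ 11.21.
n = log₂(11.21) ≈ 3.4867 half-lives, so t½ = 1255/3.4867 ≈ 359.94 days.
From t = 1460 to t = 2780: 12.4 × (1/2)^((2780−1460)/359.94) ≈ 0.97604 μg/L.

0.976 μg/L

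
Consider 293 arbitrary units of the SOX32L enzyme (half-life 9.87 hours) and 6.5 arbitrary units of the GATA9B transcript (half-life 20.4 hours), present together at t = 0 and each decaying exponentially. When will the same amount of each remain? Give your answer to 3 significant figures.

105 hours

Set 293·(1/2)^(t/9.87) = 6.5·(1/2)^(t/20.4).
Taking log₂: log₂(293/6.5) = t·(1/9.87 − 1/20.4).
log₂(45.077) = 5.4943; 1/9.87 − 1/20.4 = 0.052298.
t = 5.4943 / 0.052298 ≈ 105.06 hours.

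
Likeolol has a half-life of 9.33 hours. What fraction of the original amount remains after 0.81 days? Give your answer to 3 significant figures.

0.81 days = 19.44 hours.
n = 19.44/9.33 ≈ 2.0836 half-lives.
Fraction remaining = (1/2)^2.0836 ≈ 0.23592.

0.236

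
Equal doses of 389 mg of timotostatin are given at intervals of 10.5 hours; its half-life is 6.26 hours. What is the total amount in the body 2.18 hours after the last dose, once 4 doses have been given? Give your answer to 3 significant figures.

The 4 doses were given 33.68, 23.18, 12.68, 2.18 hours ago.
Total = 389·(1/2)^(33.68/6.26) + 389·(1/2)^(23.18/6.26) + 389·(1/2)^(12.68/6.26) + 389·(1/2)^(2.18/6.26)
      = 9.3401 + 29.873 + 95.542 + 305.58 ≈ 440.33 mg.

440 mg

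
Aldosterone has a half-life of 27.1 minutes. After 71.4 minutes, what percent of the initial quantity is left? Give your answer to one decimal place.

n = 71.4/27.1 ≈ 2.6347 half-lives.
Fraction remaining = (1/2)^2.6347 ≈ 0.16102, i.e. 16.102%.

16.1%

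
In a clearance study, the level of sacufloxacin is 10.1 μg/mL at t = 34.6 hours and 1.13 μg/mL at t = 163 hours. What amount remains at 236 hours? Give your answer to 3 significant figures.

Over Δt = 163 − 34.6 = 128.4 hours, the level fell by a factor of 10.1/1.13 ≈ 8.9381.
n = log₂(8.9381) ≈ 3.16 half-lives, so t½ = 128.4/3.16 ≈ 40.633 hours.
From t = 163 to t = 236: 1.13 × (1/2)^((236−163)/40.633) ≈ 0.32528 μg/mL.

0.325 μg/mL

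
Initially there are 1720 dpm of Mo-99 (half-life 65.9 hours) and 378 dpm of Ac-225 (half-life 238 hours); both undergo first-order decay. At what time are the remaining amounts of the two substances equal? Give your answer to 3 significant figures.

Set 1720·(1/2)^(t/65.9) = 378·(1/2)^(t/238).
Taking log₂: log₂(1720/378) = t·(1/65.9 − 1/238).
log₂(4.5503) = 2.186; 1/65.9 − 1/238 = 0.010973.
t = 2.186 / 0.010973 ≈ 199.21 hours.

199 hours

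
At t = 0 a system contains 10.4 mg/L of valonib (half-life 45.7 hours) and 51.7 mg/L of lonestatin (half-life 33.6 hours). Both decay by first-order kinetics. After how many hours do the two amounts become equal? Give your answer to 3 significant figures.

294 hours

Set 10.4·(1/2)^(t/45.7) = 51.7·(1/2)^(t/33.6).
Taking log₂: log₂(10.4/51.7) = t·(1/45.7 − 1/33.6).
log₂(0.20116) = -2.3136; 1/45.7 − 1/33.6 = -0.0078801.
t = -2.3136 / -0.0078801 ≈ 293.6 hours.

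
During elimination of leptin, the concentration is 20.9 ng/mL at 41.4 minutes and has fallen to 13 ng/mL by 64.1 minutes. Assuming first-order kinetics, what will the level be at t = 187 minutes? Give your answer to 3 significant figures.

0.994 ng/mL

Over Δt = 64.1 − 41.4 = 22.7 minutes, the level fell by a factor of 20.9/13 ≈ 1.6077.
n = log₂(1.6077) ≈ 0.68499 half-lives, so t½ = 22.7/0.68499 ≈ 33.139 minutes.
From t = 64.1 to t = 187: 13 × (1/2)^((187−64.1)/33.139) ≈ 0.99435 ng/mL.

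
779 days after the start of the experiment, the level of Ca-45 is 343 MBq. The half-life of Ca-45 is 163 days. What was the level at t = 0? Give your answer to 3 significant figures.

Number of half-lives elapsed: n = 779/163 ≈ 4.7791.
A₀ = A × 2^n = 343 × 2^4.7791 = 343 × 27.458 ≈ 9418 MBq.

9420 MBq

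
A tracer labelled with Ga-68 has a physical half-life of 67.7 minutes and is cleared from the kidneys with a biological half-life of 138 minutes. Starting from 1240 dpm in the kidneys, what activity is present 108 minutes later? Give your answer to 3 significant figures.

239 dpm

1/t_eff = 1/t_phys + 1/t_biol = 1/67.7 + 1/138 = 0.022017 per minute.
t_eff = 67.7 × 138 / (67.7 + 138) ≈ 45.419 minutes.
Remaining = 1240 × (1/2)^(108/45.419) = 1240 × (1/2)^2.3779 ≈ 238.57 dpm.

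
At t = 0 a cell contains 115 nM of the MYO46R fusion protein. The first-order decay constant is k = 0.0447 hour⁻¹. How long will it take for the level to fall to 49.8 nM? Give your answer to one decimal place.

18.7 hours

t½ = ln 2 / k = 0.69315 / 0.0447 ≈ 15.507 hours.
Fraction remaining = 49.8/115 ≈ 0.43304.
n = log₂(115/49.8) = ln(2.3092)/ln 2 ≈ 1.2074 half-lives.
t = n × t½ = 1.2074 × 15.507 ≈ 18.723 hours.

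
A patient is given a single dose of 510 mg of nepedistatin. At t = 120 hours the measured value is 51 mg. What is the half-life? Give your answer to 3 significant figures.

A/A₀ = 51/510 ≈ 0.1.
n = log₂(10) ≈ 3.3219 half-lives elapsed in 120 hours.
t½ = 120/3.3219 ≈ 36.124 hours.

36.1 hours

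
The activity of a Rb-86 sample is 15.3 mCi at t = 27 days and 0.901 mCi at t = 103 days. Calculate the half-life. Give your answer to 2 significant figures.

19 days

Over Δt = 103 − 27 = 76 days, the level fell by a factor of 15.3/0.901 ≈ 16.981.
n = log₂(16.981) ≈ 4.0859 half-lives, so t½ = 76/4.0859 ≈ 18.601 days.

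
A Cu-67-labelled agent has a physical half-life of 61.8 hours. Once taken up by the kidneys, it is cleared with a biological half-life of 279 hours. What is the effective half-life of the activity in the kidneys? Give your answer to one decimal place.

50.6 hours

1/t_eff = 1/t_phys + 1/t_biol = 1/61.8 + 1/279 = 0.019765 per hour.
t_eff = 61.8 × 279 / (61.8 + 279) ≈ 50.593 hours.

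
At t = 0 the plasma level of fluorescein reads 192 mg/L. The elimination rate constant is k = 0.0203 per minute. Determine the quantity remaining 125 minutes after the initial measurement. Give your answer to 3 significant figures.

t½ = ln 2 / k = 0.69315 / 0.0203 ≈ 34.145 minutes.
Number of half-lives: n = 125/34.145 ≈ 3.6608.
Remaining = 192 × (1/2)^3.6608 = 192 × 0.079064 ≈ 15.18 mg/L.

15.2 mg/L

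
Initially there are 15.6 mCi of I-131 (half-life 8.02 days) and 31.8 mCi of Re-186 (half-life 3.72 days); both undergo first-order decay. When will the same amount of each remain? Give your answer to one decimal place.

Set 15.6·(1/2)^(t/8.02) = 31.8·(1/2)^(t/3.72).
Taking log₂: log₂(15.6/31.8) = t·(1/8.02 − 1/3.72).
log₂(0.49057) = -1.0275; 1/8.02 − 1/3.72 = -0.14413.
t = -1.0275 / -0.14413 ≈ 7.1289 days.

7.1 days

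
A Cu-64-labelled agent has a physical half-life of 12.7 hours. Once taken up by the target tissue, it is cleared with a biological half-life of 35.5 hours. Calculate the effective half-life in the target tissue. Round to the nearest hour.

9 hours

1/t_eff = 1/t_phys + 1/t_biol = 1/12.7 + 1/35.5 = 0.10691 per hour.
t_eff = 12.7 × 35.5 / (12.7 + 35.5) ≈ 9.3537 hours.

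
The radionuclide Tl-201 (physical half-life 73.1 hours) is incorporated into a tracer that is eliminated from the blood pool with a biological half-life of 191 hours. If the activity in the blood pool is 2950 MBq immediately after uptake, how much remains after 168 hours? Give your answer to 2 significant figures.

1/t_eff = 1/t_phys + 1/t_biol = 1/73.1 + 1/191 = 0.018915 per hour.
t_eff = 73.1 × 191 / (73.1 + 191) ≈ 52.867 hours.
Remaining = 2950 × (1/2)^(168/52.867) = 2950 × (1/2)^3.1778 ≈ 325.99 MBq.

330 MBq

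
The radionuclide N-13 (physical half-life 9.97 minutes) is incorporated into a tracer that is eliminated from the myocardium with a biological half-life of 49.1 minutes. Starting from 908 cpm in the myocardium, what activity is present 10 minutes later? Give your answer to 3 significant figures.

1/t_eff = 1/t_phys + 1/t_biol = 1/9.97 + 1/49.1 = 0.12067 per minute.
t_eff = 9.97 × 49.1 / (9.97 + 49.1) ≈ 8.2872 minutes.
Remaining = 908 × (1/2)^(10/8.2872) = 908 × (1/2)^1.2067 ≈ 393.41 cpm.

393 cpm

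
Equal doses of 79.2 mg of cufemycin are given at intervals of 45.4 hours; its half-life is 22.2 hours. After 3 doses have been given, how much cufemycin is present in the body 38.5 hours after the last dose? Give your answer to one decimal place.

31.0 mg

The 3 doses were given 129.3, 83.9, 38.5 hours ago.
Total = 79.2·(1/2)^(129.3/22.2) + 79.2·(1/2)^(83.9/22.2) + 79.2·(1/2)^(38.5/22.2)
      = 1.3977 + 5.7683 + 23.805 ≈ 30.971 mg.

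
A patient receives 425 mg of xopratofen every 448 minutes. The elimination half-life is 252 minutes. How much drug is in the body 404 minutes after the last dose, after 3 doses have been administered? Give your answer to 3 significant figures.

193 mg

The 3 doses were given 1300, 852, 404 minutes ago.
Total = 425·(1/2)^(1300/252) + 425·(1/2)^(852/252) + 425·(1/2)^(404/252)
      = 11.898 + 40.796 + 139.89 ≈ 192.58 mg.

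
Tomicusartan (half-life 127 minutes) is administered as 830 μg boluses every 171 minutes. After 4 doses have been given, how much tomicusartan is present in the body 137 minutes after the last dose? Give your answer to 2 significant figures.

630 μg

The 4 doses were given 650, 479, 308, 137 minutes ago.
Total = 830·(1/2)^(650/127) + 830·(1/2)^(479/127) + 830·(1/2)^(308/127) + 830·(1/2)^(137/127)
      = 23.899 + 60.771 + 154.53 + 392.96 ≈ 632.16 μg.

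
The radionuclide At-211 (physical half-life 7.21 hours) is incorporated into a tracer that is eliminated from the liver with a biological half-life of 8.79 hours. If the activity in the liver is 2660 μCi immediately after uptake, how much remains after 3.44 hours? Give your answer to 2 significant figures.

1500 μCi

1/t_eff = 1/t_phys + 1/t_biol = 1/7.21 + 1/8.79 = 0.25246 per hour.
t_eff = 7.21 × 8.79 / (7.21 + 8.79) ≈ 3.961 hours.
Remaining = 2660 × (1/2)^(3.44/3.961) = 2660 × (1/2)^0.86847 ≈ 1457 μCi.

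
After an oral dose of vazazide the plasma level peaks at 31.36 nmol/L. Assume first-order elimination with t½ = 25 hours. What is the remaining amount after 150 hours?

0.49 nmol/L

Elapsed time is 6 half-lives (150/25).
Each half-life halves the amount: 31.36 × (1/2)^6 = 31.36/64 = 0.49 nmol/L.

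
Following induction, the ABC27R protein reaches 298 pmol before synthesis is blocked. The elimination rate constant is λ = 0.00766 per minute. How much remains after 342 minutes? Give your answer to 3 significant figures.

t½ = ln 2 / λ = 0.69315 / 0.00766 ≈ 90.489 minutes.
Number of half-lives: n = 342/90.489 ≈ 3.7795.
Remaining = 298 × (1/2)^3.7795 = 298 × 0.072823 ≈ 21.701 pmol.

21.7 pmol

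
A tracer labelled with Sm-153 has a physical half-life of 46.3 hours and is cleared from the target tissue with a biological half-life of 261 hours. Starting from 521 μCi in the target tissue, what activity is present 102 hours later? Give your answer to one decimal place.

86.3 μCi

1/t_eff = 1/t_phys + 1/t_biol = 1/46.3 + 1/261 = 0.02543 per hour.
t_eff = 46.3 × 261 / (46.3 + 261) ≈ 39.324 hours.
Remaining = 521 × (1/2)^(102/39.324) = 521 × (1/2)^2.5938 ≈ 86.301 μCi.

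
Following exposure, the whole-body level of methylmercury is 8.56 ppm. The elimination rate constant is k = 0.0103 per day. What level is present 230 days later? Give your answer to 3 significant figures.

t½ = ln 2 / k = 0.69315 / 0.0103 ≈ 67.296 days.
Number of half-lives: n = 230/67.296 ≈ 3.4177.
Remaining = 8.56 × (1/2)^3.4177 = 8.56 × 0.093574 ≈ 0.801 ppm.

0.801 ppm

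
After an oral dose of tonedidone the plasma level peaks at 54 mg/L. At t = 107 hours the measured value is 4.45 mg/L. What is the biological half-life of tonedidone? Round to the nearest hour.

A/A₀ = 4.45/54 ≈ 0.082407.
n = log₂(12.135) ≈ 3.6011 half-lives elapsed in 107 hours.
t½ = 107/3.6011 ≈ 29.713 hours.

30 hours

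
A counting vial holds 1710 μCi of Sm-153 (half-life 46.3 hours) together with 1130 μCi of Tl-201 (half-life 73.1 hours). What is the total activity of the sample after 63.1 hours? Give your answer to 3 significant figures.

Sm-153: 1710 × (1/2)^(63.1/46.3) = 1710 × (1/2)^1.3629 ≈ 664.87 μCi.
Tl-201: 1130 × (1/2)^(63.1/73.1) = 1130 × (1/2)^0.8632 ≈ 621.2 μCi.
Total = 664.87 + 621.2 ≈ 1286.1 μCi.

1290 μCi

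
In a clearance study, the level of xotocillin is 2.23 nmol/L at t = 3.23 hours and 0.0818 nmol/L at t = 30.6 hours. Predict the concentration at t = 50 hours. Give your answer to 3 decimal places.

0.008 nmol/L

Over Δt = 30.6 − 3.23 = 27.37 hours, the level fell by a factor of 2.23/0.0818 ≈ 27.262.
n = log₂(27.262) ≈ 4.7688 half-lives, so t½ = 27.37/4.7688 ≈ 5.7394 hours.
From t = 30.6 to t = 50: 0.0818 × (1/2)^((50−30.6)/5.7394) ≈ 0.0078565 nmol/L.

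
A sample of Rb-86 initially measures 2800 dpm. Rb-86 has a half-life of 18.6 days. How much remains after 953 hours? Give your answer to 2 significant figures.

640 dpm

Convert the elapsed time: 953 hours = 39.7083 days.
Number of half-lives: n = 39.7083/18.6 ≈ 2.1349.
Remaining = 2800 × (1/2)^2.1349 = 2800 × 0.22769 ≈ 637.53 dpm.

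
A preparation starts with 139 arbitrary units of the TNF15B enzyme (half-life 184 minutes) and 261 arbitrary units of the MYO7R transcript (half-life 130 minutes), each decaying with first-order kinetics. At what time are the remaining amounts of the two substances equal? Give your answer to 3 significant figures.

403 minutes

Set 139·(1/2)^(t/184) = 261·(1/2)^(t/130).
Taking log₂: log₂(139/261) = t·(1/184 − 1/130).
log₂(0.53257) = -0.90896; 1/184 − 1/130 = -0.0022575.
t = -0.90896 / -0.0022575 ≈ 402.64 minutes.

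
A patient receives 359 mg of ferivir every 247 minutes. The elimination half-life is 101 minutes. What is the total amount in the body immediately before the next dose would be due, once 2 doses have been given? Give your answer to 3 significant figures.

The 2 doses were given 494, 247 minutes ago.
Total = 359·(1/2)^(494/101) + 359·(1/2)^(247/101)
      = 12.098 + 65.904 ≈ 78.003 mg.

78.0 mg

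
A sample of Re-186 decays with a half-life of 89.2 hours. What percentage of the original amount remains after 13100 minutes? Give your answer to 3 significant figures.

13100 minutes = 218.333 hours.
n = 218.333/89.2 ≈ 2.4477 half-lives.
Fraction remaining = (1/2)^2.4477 ≈ 0.1833, i.e. 18.33%.

18.3%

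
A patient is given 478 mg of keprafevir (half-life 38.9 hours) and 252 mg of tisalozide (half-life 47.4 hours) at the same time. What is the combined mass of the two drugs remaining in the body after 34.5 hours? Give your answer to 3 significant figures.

keprafevir: 478 × (1/2)^(34.5/38.9) = 478 × (1/2)^0.88689 ≈ 258.49 mg.
tisalozide: 252 × (1/2)^(34.5/47.4) = 252 × (1/2)^0.72785 ≈ 152.16 mg.
Total = 258.49 + 152.16 ≈ 410.65 mg.

411 mg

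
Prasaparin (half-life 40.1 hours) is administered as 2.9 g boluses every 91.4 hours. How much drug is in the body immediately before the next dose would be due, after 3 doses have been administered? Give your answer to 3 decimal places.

0.746 g

The 3 doses were given 274.2, 182.8, 91.4 hours ago.
Total = 2.9·(1/2)^(274.2/40.1) + 2.9·(1/2)^(182.8/40.1) + 2.9·(1/2)^(91.4/40.1)
      = 0.02535 + 0.12306 + 0.59739 ≈ 0.7458 g.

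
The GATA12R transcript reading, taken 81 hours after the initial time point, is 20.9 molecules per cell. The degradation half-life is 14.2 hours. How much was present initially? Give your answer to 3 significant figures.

Number of half-lives elapsed: n = 81/14.2 ≈ 5.7042.
A₀ = A × 2^n = 20.9 × 2^5.7042 = 20.9 × 52.137 ≈ 1089.7 molecules per cell.

1090 molecules per cell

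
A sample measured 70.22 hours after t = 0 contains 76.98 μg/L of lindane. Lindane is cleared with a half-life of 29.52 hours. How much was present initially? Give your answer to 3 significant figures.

Number of half-lives elapsed: n = 70.22/29.52 ≈ 2.3787.
A₀ = A × 2^n = 76.98 × 2^2.3787 = 76.98 × 5.2008 ≈ 400.36 μg/L.

400 μg/L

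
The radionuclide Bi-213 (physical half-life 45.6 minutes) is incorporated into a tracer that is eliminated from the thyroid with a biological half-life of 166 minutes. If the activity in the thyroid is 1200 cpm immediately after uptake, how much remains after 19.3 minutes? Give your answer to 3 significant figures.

1/t_eff = 1/t_phys + 1/t_biol = 1/45.6 + 1/166 = 0.027954 per minute.
t_eff = 45.6 × 166 / (45.6 + 166) ≈ 35.773 minutes.
Remaining = 1200 × (1/2)^(19.3/35.773) = 1200 × (1/2)^0.53951 ≈ 825.61 cpm.

826 cpm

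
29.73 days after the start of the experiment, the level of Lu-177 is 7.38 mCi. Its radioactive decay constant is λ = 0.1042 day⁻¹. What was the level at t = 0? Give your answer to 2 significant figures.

160 mCi

t½ = ln 2 / λ = 0.69315 / 0.1042 ≈ 6.6521 days.
Number of half-lives elapsed: n = 29.73/6.6521 ≈ 4.4693.
A₀ = A × 2^n = 7.38 × 2^4.4693 = 7.38 × 22.151 ≈ 163.47 mCi.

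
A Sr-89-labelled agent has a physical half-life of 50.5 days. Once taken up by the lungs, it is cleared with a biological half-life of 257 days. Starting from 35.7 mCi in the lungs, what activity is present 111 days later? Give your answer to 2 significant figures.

5.8 mCi

1/t_eff = 1/t_phys + 1/t_biol = 1/50.5 + 1/257 = 0.023693 per day.
t_eff = 50.5 × 257 / (50.5 + 257) ≈ 42.207 days.
Remaining = 35.7 × (1/2)^(111/42.207) = 35.7 × (1/2)^2.6299 ≈ 5.7674 mCi.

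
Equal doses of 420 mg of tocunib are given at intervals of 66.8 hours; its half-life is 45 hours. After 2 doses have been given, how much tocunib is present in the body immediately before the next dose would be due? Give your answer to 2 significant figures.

The 2 doses were given 133.6, 66.8 hours ago.
Total = 420·(1/2)^(133.6/45) + 420·(1/2)^(66.8/45)
      = 53.644 + 150.1 ≈ 203.75 mg.

200 mg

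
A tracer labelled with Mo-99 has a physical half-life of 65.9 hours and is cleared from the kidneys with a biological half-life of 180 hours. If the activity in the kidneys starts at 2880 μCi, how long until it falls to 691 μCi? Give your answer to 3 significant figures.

1/t_eff = 1/t_phys + 1/t_biol = 1/65.9 + 1/180 = 0.02073 per hour.
t_eff = 65.9 × 180 / (65.9 + 180) ≈ 48.239 hours.
n = log₂(2880/691) ≈ 2.0593; t = 2.0593 × 48.239 ≈ 99.339 hours.

99.3 hours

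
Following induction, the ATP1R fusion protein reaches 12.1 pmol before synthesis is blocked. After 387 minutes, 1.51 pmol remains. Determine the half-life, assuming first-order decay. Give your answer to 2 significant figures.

A/A₀ = 1.51/12.1 ≈ 0.12479.
n = log₂(8.0132) ≈ 3.0024 half-lives elapsed in 387 minutes.
t½ = 387/3.0024 ≈ 128.9 minutes.

130 minutes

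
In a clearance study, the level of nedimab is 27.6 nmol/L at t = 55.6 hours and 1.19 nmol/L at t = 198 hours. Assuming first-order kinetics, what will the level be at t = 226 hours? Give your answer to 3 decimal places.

0.641 nmol/L

Over Δt = 198 − 55.6 = 142.4 hours, the level fell by a factor of 27.6/1.19 ≈ 23.193.
n = log₂(23.193) ≈ 4.5356 half-lives, so t½ = 142.4/4.5356 ≈ 31.396 hours.
From t = 198 to t = 226: 1.19 × (1/2)^((226−198)/31.396) ≈ 0.64132 nmol/L.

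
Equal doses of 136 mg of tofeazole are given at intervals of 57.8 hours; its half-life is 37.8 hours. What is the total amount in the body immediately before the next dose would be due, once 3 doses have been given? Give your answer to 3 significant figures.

The 3 doses were given 173.4, 115.6, 57.8 hours ago.
Total = 136·(1/2)^(173.4/37.8) + 136·(1/2)^(115.6/37.8) + 136·(1/2)^(57.8/37.8)
      = 5.6575 + 16.328 + 47.123 ≈ 69.108 mg.

69.1 mg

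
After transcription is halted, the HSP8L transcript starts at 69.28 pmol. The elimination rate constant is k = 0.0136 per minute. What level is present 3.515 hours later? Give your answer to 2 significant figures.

3.9 pmol

t½ = ln 2 / k = 0.69315 / 0.0136 ≈ 50.967 minutes.
Convert the elapsed time: 3.515 hours = 210.9 minutes.
Number of half-lives: n = 210.9/50.967 ≈ 4.138.
Remaining = 69.28 × (1/2)^4.138 = 69.28 × 0.056799 ≈ 3.935 pmol.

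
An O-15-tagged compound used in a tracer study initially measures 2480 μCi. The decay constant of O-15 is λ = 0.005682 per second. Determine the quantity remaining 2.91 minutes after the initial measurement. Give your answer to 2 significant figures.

t½ = ln 2 / λ = 0.69315 / 0.005682 ≈ 121.99 seconds.
Convert the elapsed time: 2.91 minutes = 174.6 seconds.
Number of half-lives: n = 174.6/121.99 ≈ 1.4313.
Remaining = 2480 × (1/2)^1.4313 = 2480 × 0.37081 ≈ 919.6 μCi.

920 μCi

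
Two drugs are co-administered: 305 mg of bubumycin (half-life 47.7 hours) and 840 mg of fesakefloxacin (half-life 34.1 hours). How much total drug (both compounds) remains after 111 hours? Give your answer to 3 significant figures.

bubumycin: 305 × (1/2)^(111/47.7) = 305 × (1/2)^2.327 ≈ 60.784 mg.
fesakefloxacin: 840 × (1/2)^(111/34.1) = 840 × (1/2)^3.2551 ≈ 87.981 mg.
Total = 60.784 + 87.981 ≈ 148.76 mg.

149 mg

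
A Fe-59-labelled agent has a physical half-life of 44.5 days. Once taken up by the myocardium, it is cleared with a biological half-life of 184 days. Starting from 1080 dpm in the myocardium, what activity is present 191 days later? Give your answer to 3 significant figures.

1/t_eff = 1/t_phys + 1/t_biol = 1/44.5 + 1/184 = 0.027907 per day.
t_eff = 44.5 × 184 / (44.5 + 184) ≈ 35.834 days.
Remaining = 1080 × (1/2)^(191/35.834) = 1080 × (1/2)^5.3302 ≈ 26.846 dpm.

26.8 dpm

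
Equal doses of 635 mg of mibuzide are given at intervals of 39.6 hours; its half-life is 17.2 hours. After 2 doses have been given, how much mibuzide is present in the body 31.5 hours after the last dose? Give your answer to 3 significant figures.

215 mg

The 2 doses were given 71.1, 31.5 hours ago.
Total = 635·(1/2)^(71.1/17.2) + 635·(1/2)^(31.5/17.2)
      = 36.174 + 178.43 ≈ 214.6 mg.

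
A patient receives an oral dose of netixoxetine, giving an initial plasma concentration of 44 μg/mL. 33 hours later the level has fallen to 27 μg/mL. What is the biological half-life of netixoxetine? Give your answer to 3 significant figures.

46.8 hours

A/A₀ = 27/44 ≈ 0.61364.
n = log₂(1.6296) ≈ 0.70454 half-lives elapsed in 33 hours.
t½ = 33/0.70454 ≈ 46.839 hours.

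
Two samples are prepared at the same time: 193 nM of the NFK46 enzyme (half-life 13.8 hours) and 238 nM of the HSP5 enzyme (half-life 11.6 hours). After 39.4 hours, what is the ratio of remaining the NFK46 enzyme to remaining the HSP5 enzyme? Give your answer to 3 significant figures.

NFK46 enzyme: 193 × (1/2)^(39.4/13.8) = 193 × (1/2)^2.8551 ≈ 26.674 nM.
HSP5 enzyme: 238 × (1/2)^(39.4/11.6) = 238 × (1/2)^3.3966 ≈ 22.6 nM.
Ratio ≈ 26.674 / 22.6 ≈ 1.1803.

1.18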